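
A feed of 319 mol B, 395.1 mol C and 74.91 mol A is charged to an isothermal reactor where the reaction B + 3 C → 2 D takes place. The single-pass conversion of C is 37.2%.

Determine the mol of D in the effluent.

98 mol

C reacted = 0.372 × 395.1 = 147 mol; ν_C = −3, so ξ = 147/3 = 48.99 mol.
Outlet amounts (n = n₀ + ν ξ):
  B: 319 − 1(48.99) = 270
  C: 395.1 − 3(48.99) = 248.1
  D: 0 + 2(48.99) = 97.98
  A: 74.91 (inert)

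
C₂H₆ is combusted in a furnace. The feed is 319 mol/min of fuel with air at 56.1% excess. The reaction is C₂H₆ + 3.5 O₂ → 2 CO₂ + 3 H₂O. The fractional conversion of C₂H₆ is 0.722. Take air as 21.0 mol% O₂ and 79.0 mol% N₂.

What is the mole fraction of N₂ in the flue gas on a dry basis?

0.815

Stoichiometric O₂ = 3.5 × 319 = 1116 mol/min; O₂ fed = 1116 × 1.561 = 1743 mol/min.
N₂ fed = 1743 × 79/21 = 6556 mol/min.
Fuel reacted = 0.722 × 319 → ξ = 230.3 mol/min.
Outlet (n = n₀ + ν ξ):
  C₂H₆: 319 − 1(230.3) = 88.68
  O₂: 1743 − 3.5(230.3) = 936.7
  N₂: 6556 (inert)
  CO₂: 0 + 2(230.3) = 460.6
  H₂O: 0 + 3(230.3) = 691
Dry total = 8043 mol/min; y_N₂ (dry) = 6556 / 8043 = 0.8152.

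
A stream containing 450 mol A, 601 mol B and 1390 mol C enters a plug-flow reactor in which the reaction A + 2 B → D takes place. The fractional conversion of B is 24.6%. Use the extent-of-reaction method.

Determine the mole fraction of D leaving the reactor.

0.0322

B reacted = 0.246 × 601 = 147.8 mol; ν_B = −2, so ξ = 147.8/2 = 73.92 mol.
Outlet amounts (n = n₀ + ν ξ):
  A: 450 − 1(73.92) = 376.1
  B: 601 − 2(73.92) = 453.2
  D: 0 + 1(73.92) = 73.92
  C: 1390 (inert)
Total out = 2293 mol; y_D = 73.92 / 2293 = 0.03224.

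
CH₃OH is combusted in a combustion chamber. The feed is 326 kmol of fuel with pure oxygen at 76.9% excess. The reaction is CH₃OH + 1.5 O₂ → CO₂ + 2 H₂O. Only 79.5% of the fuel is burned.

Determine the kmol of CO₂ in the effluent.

259 kmol

Stoichiometric O₂ = 1.5 × 326 = 489 kmol; O₂ fed = 489 × 1.769 = 865 kmol.
Fuel reacted = 0.795 × 326 → ξ = 259.2 kmol.
Outlet (n = n₀ + ν ξ):
  CH₃OH: 326 − 1(259.2) = 66.83
  O₂: 865 − 1.5(259.2) = 476.3
  CO₂: 0 + 1(259.2) = 259.2
  H₂O: 0 + 2(259.2) = 518.3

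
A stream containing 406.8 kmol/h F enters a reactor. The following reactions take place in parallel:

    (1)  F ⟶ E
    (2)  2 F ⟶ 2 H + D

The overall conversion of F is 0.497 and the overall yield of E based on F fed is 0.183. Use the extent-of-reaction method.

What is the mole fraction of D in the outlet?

Yield of E: 1ξ₁ / 406.8 = 0.183 → ξ₁ = 74.44 kmol/h.
Conversion of F: 1ξ₁ + 2ξ₂ = 0.497 × 406.8 = 202.2 → ξ₂ = 63.87 kmol/h.
Outlet amounts (n = n₀ + Σ ν·ξ):
  F: 406.8 − 1(74.44) − 2(63.87) = 204.6
  E: 0 + 1(74.44) = 74.44
  H: 0 + 2(63.87) = 127.7
  D: 0 + 1(63.87) = 63.87
Total out = 470.7 kmol/h; y_D = 63.87 / 470.7 = 0.1357.

0.136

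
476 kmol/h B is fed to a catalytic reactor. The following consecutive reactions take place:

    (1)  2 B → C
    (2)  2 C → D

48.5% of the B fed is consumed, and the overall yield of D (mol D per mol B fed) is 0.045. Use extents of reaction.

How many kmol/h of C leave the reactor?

Conversion of B: B consumed = 2ξ₁ = 0.485 × 476 → ξ₁ = 115.4 kmol/h.
Yield of D: 1ξ₂ / 476 = 0.045 → ξ₂ = 21.42 kmol/h.
Outlet amounts (n = n₀ + Σ ν·ξ):
  B: 476 − 2(115.4) = 245.1
  C: 0 + 1(115.4) − 2(21.42) = 72.59
  D: 0 + 1(21.42) = 21.42

72.6 kmol/h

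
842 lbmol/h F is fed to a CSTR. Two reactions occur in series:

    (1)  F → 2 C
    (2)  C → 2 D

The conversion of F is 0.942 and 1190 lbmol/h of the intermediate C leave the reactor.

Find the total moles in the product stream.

Conversion of F: F consumed = 1ξ₁ = 0.942 × 842 → ξ₁ = 793.2 lbmol/h.
C balance: n_C = 0 + 2ξ₁ − 1ξ₂ = 1190 → ξ₂ = (2·793.2 − 1190)/1 = 396.3 lbmol/h.
Outlet amounts (n = n₀ + Σ ν·ξ):
  F: 842 − 1(793.2) = 48.84
  C: 0 + 2(793.2) − 1(396.3) = 1190
  D: 0 + 2(396.3) = 792.7
Total out = 48.84 + 1190 + 792.7 = 2031 lbmol/h.

2030 lbmol/h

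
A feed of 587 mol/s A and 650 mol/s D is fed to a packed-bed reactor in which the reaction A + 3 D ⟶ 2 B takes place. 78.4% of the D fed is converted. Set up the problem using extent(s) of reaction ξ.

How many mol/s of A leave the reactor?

D reacted = 0.784 × 650 = 509.6 mol/s; ν_D = −3, so ξ = 509.6/3 = 169.9 mol/s.
Outlet amounts (n = n₀ + ν ξ):
  A: 587 − 1(169.9) = 417.1
  D: 650 − 3(169.9) = 140.4
  B: 0 + 2(169.9) = 339.7

417 mol/s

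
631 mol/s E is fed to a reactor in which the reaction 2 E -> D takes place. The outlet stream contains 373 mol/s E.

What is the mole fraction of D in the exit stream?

0.257

For E: n = n₀ − 2ξ → 373 = 631 − 2ξ, giving ξ = 129 mol/s.
Outlet amounts (n = n₀ + ν ξ):
  E: 631 − 2(129) = 373
  D: 0 + 1(129) = 129
Total out = 502 mol/s; y_D = 129 / 502 = 0.257.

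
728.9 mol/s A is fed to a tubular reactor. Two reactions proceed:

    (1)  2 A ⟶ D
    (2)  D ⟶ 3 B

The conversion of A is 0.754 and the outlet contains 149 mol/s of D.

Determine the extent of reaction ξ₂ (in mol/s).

Conversion of A: A consumed = 2ξ₁ = 0.754 × 728.9 → ξ₁ = 274.8 mol/s.
D balance: n_D = 0 + 1ξ₁ − 1ξ₂ = 149 → ξ₂ = (1·274.8 − 149)/1 = 125.8 mol/s.
Outlet amounts (n = n₀ + Σ ν·ξ):
  A: 728.9 − 2(274.8) = 179.3
  D: 0 + 1(274.8) − 1(125.8) = 149
  B: 0 + 3(125.8) = 377.4

ξ₂ = 126 mol/s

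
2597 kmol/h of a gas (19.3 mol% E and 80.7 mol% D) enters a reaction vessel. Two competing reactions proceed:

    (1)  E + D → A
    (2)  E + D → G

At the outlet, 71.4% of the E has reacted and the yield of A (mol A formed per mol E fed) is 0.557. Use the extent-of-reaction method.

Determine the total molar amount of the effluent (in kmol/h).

Yield of A: 1ξ₁ / 501.2 = 0.557 → ξ₁ = 279.2 kmol/h.
Conversion of E: 1ξ₁ + 1ξ₂ = 0.714 × 501.2 = 357.9 → ξ₂ = 78.69 kmol/h.
Outlet amounts (n = n₀ + Σ ν·ξ):
  E: 501.2 − 1(279.2) − 1(78.69) = 143.3
  D: 2096 − 1(279.2) − 1(78.69) = 1738
  A: 0 + 1(279.2) = 279.2
  G: 0 + 1(78.69) = 78.69
Total out = 143.3 + 1738 + 279.2 + 78.69 = 2239 kmol/h.

2240 kmol/h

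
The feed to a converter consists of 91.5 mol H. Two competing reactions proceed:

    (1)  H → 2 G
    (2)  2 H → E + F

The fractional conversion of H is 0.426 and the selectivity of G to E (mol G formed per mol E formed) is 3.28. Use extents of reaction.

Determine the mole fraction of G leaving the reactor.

0.322

Conversion of H: H consumed = 0.426 × 91.5 = 38.98 mol = 1ξ₁ + 2ξ₂.
Selectivity: 2ξ₁ / (1ξ₂) = 3.28 → ξ₁ = 1.64 ξ₂.
Substitute: (1·1.64 + 2) ξ₂ = 38.98 → ξ₂ = 10.71 mol, ξ₁ = 17.56 mol.
Outlet amounts (n = n₀ + Σ ν·ξ):
  H: 91.5 − 1(17.56) − 2(10.71) = 52.52
  G: 0 + 2(17.56) = 35.12
  E: 0 + 1(10.71) = 10.71
  F: 0 + 1(10.71) = 10.71
Total out = 109.1 mol; y_G = 35.12 / 109.1 = 0.3221.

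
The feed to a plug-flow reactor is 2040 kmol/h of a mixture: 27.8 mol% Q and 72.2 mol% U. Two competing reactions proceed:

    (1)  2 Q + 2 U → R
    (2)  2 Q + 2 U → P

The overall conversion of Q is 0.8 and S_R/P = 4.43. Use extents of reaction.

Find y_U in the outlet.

Conversion of Q: Q consumed = 0.8 × 567.1 = 453.7 kmol/h = 2ξ₁ + 2ξ₂.
Selectivity: 1ξ₁ / (1ξ₂) = 4.43 → ξ₁ = 4.43 ξ₂.
Substitute: (2·4.43 + 2) ξ₂ = 453.7 → ξ₂ = 41.78 kmol/h, ξ₁ = 185.1 kmol/h.
Outlet amounts (n = n₀ + Σ ν·ξ):
  Q: 567.1 − 2(185.1) − 2(41.78) = 113.4
  U: 1473 − 2(185.1) − 2(41.78) = 1019
  R: 0 + 1(185.1) = 185.1
  P: 0 + 1(41.78) = 41.78
Total out = 1359 kmol/h; y_U = 1019 / 1359 = 0.7497.

0.75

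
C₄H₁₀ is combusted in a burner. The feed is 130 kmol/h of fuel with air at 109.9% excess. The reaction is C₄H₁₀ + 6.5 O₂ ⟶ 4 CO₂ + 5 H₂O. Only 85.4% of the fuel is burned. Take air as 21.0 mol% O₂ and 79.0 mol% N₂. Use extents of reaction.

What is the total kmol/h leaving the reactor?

8740 kmol/h

Stoichiometric O₂ = 6.5 × 130 = 845 kmol/h; O₂ fed = 845 × 2.099 = 1774 kmol/h.
N₂ fed = 1774 × 79/21 = 6672 kmol/h.
Fuel reacted = 0.854 × 130 → ξ = 111 kmol/h.
Outlet (n = n₀ + ν ξ):
  C₄H₁₀: 130 − 1(111) = 18.98
  O₂: 1774 − 6.5(111) = 1052
  N₂: 6672 (inert)
  CO₂: 0 + 4(111) = 444.1
  H₂O: 0 + 5(111) = 555.1
Total out = 18.98 + 1052 + 6672 + 444.1 + 555.1 = 8743 kmol/h.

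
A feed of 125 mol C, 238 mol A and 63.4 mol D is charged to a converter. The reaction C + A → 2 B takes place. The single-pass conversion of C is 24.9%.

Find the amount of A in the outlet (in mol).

C reacted = 0.249 × 125 = 31.12 mol; ν_C = −1, so ξ = 31.12/1 = 31.12 mol.
Outlet amounts (n = n₀ + ν ξ):
  C: 125 − 1(31.12) = 93.88
  A: 238 − 1(31.12) = 206.9
  B: 0 + 2(31.12) = 62.25
  D: 63.4 (inert)

207 mol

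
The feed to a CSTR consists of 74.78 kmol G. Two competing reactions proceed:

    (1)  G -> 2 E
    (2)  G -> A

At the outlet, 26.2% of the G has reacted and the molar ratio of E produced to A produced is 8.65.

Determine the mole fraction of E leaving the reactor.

Conversion of G: G consumed = 0.262 × 74.78 = 19.59 kmol = 1ξ₁ + 1ξ₂.
Selectivity: 2ξ₁ / (1ξ₂) = 8.65 → ξ₁ = 4.325 ξ₂.
Substitute: (1·4.325 + 1) ξ₂ = 19.59 → ξ₂ = 3.679 kmol, ξ₁ = 15.91 kmol.
Outlet amounts (n = n₀ + Σ ν·ξ):
  G: 74.78 − 1(15.91) − 1(3.679) = 55.19
  E: 0 + 2(15.91) = 31.83
  A: 0 + 1(3.679) = 3.679
Total out = 90.69 kmol; y_E = 31.83 / 90.69 = 0.3509.

0.351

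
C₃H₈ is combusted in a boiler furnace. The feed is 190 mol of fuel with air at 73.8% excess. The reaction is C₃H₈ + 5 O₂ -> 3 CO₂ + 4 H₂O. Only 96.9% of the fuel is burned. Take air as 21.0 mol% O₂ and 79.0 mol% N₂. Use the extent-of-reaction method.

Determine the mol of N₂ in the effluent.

Stoichiometric O₂ = 5 × 190 = 950 mol; O₂ fed = 950 × 1.738 = 1651 mol.
N₂ fed = 1651 × 79/21 = 6211 mol.
Fuel reacted = 0.969 × 190 → ξ = 184.1 mol.
Outlet (n = n₀ + ν ξ):
  C₃H₈: 190 − 1(184.1) = 5.89
  O₂: 1651 − 5(184.1) = 730.5
  N₂: 6211 (inert)
  CO₂: 0 + 3(184.1) = 552.3
  H₂O: 0 + 4(184.1) = 736.4

6210 mol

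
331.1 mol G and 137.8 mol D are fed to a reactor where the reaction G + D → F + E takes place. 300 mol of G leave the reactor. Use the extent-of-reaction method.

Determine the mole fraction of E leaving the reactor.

For G: n = n₀ − 1ξ → 300 = 331.1 − 1ξ, giving ξ = 31.1 mol.
Outlet amounts (n = n₀ + ν ξ):
  G: 331.1 − 1(31.1) = 300
  D: 137.8 − 1(31.1) = 106.7
  F: 0 + 1(31.1) = 31.1
  E: 0 + 1(31.1) = 31.1
Total out = 468.9 mol; y_E = 31.1 / 468.9 = 0.06633.

0.0663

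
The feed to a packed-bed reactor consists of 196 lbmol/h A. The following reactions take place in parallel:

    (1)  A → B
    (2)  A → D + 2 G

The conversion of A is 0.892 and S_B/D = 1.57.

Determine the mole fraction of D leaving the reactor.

0.205

Conversion of A: A consumed = 0.892 × 196 = 174.8 lbmol/h = 1ξ₁ + 1ξ₂.
Selectivity: 1ξ₁ / (1ξ₂) = 1.57 → ξ₁ = 1.57 ξ₂.
Substitute: (1·1.57 + 1) ξ₂ = 174.8 → ξ₂ = 68.03 lbmol/h, ξ₁ = 106.8 lbmol/h.
Outlet amounts (n = n₀ + Σ ν·ξ):
  A: 196 − 1(106.8) − 1(68.03) = 21.17
  B: 0 + 1(106.8) = 106.8
  D: 0 + 1(68.03) = 68.03
  G: 0 + 2(68.03) = 136.1
Total out = 332.1 lbmol/h; y_D = 68.03 / 332.1 = 0.2049.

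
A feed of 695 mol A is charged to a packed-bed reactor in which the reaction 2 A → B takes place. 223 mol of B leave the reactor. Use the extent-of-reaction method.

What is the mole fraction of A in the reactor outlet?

For B: n = n₀ + 1ξ → 223 = 0 + 1ξ, giving ξ = 223 mol.
Outlet amounts (n = n₀ + ν ξ):
  A: 695 − 2(223) = 249
  B: 0 + 1(223) = 223
Total out = 472 mol; y_A = 249 / 472 = 0.5275.

0.528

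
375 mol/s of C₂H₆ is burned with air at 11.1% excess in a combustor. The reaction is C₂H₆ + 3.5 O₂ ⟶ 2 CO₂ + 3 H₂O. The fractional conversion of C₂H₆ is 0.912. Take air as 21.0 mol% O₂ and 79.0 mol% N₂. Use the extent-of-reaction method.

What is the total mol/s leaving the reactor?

Stoichiometric O₂ = 3.5 × 375 = 1312 mol/s; O₂ fed = 1312 × 1.111 = 1458 mol/s.
N₂ fed = 1458 × 79/21 = 5486 mol/s.
Fuel reacted = 0.912 × 375 → ξ = 342 mol/s.
Outlet (n = n₀ + ν ξ):
  C₂H₆: 375 − 1(342) = 33
  O₂: 1458 − 3.5(342) = 261.2
  N₂: 5486 (inert)
  CO₂: 0 + 2(342) = 684
  H₂O: 0 + 3(342) = 1026
Total out = 33 + 261.2 + 5486 + 684 + 1026 = 7490 mol/s.

7490 mol/s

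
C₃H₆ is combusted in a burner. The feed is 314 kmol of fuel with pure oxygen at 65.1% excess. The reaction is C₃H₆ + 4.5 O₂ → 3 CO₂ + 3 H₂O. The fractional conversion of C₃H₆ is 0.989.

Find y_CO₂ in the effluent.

0.332

Stoichiometric O₂ = 4.5 × 314 = 1413 kmol; O₂ fed = 1413 × 1.651 = 2333 kmol.
Fuel reacted = 0.989 × 314 → ξ = 310.5 kmol.
Outlet (n = n₀ + ν ξ):
  C₃H₆: 314 − 1(310.5) = 3.454
  O₂: 2333 − 4.5(310.5) = 935.4
  CO₂: 0 + 3(310.5) = 931.6
  H₂O: 0 + 3(310.5) = 931.6
Total out = 2802 kmol; y_CO₂ = 931.6 / 2802 = 0.3325.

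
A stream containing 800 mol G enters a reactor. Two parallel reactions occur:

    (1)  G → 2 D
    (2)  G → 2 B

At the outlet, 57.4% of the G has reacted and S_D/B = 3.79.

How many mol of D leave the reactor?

727 mol

Conversion of G: G consumed = 0.574 × 800 = 459.2 mol = 1ξ₁ + 1ξ₂.
Selectivity: 2ξ₁ / (2ξ₂) = 3.79 → ξ₁ = 3.79 ξ₂.
Substitute: (1·3.79 + 1) ξ₂ = 459.2 → ξ₂ = 95.87 mol, ξ₁ = 363.3 mol.
Outlet amounts (n = n₀ + Σ ν·ξ):
  G: 800 − 1(363.3) − 1(95.87) = 340.8
  D: 0 + 2(363.3) = 726.7
  B: 0 + 2(95.87) = 191.7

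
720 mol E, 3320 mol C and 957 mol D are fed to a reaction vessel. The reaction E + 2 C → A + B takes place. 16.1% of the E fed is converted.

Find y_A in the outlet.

E reacted = 0.161 × 720 = 115.9 mol; ν_E = −1, so ξ = 115.9/1 = 115.9 mol.
Outlet amounts (n = n₀ + ν ξ):
  E: 720 − 1(115.9) = 604.1
  C: 3320 − 2(115.9) = 3088
  A: 0 + 1(115.9) = 115.9
  B: 0 + 1(115.9) = 115.9
  D: 957 (inert)
Total out = 4881 mol; y_A = 115.9 / 4881 = 0.02375.

0.0237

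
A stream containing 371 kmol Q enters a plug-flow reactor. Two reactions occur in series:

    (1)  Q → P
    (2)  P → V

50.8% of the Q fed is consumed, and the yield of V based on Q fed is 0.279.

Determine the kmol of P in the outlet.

Conversion of Q: Q consumed = 1ξ₁ = 0.508 × 371 → ξ₁ = 188.5 kmol.
Yield of V: 1ξ₂ / 371 = 0.279 → ξ₂ = 103.5 kmol.
Outlet amounts (n = n₀ + Σ ν·ξ):
  Q: 371 − 1(188.5) = 182.5
  P: 0 + 1(188.5) − 1(103.5) = 84.96
  V: 0 + 1(103.5) = 103.5

85 kmol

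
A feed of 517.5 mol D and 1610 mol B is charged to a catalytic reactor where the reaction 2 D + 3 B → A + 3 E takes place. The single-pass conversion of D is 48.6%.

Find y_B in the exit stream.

0.616

D reacted = 0.486 × 517.5 = 251.5 mol; ν_D = −2, so ξ = 251.5/2 = 125.8 mol.
Outlet amounts (n = n₀ + ν ξ):
  D: 517.5 − 2(125.8) = 266
  B: 1610 − 3(125.8) = 1233
  A: 0 + 1(125.8) = 125.8
  E: 0 + 3(125.8) = 377.3
Total out = 2002 mol; y_B = 1233 / 2002 = 0.6158.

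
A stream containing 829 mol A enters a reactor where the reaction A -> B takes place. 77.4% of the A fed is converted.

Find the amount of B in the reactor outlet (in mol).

642 mol

A reacted = 0.774 × 829 = 641.6 mol; ν_A = −1, so ξ = 641.6/1 = 641.6 mol.
Outlet amounts (n = n₀ + ν ξ):
  A: 829 − 1(641.6) = 187.4
  B: 0 + 1(641.6) = 641.6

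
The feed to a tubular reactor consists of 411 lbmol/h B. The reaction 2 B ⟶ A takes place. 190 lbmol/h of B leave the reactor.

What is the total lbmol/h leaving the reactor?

300 lbmol/h

For B: n = n₀ − 2ξ → 190 = 411 − 2ξ, giving ξ = 110.5 lbmol/h.
Outlet amounts (n = n₀ + ν ξ):
  B: 411 − 2(110.5) = 190
  A: 0 + 1(110.5) = 110.5
Total out = 190 + 110.5 = 300.5 lbmol/h.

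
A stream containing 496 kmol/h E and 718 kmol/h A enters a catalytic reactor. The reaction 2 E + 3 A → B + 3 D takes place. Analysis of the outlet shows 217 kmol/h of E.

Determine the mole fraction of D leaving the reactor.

For E: n = n₀ − 2ξ → 217 = 496 − 2ξ, giving ξ = 139.5 kmol/h.
Outlet amounts (n = n₀ + ν ξ):
  E: 496 − 2(139.5) = 217
  A: 718 − 3(139.5) = 299.5
  B: 0 + 1(139.5) = 139.5
  D: 0 + 3(139.5) = 418.5
Total out = 1074 kmol/h; y_D = 418.5 / 1074 = 0.3895.

0.389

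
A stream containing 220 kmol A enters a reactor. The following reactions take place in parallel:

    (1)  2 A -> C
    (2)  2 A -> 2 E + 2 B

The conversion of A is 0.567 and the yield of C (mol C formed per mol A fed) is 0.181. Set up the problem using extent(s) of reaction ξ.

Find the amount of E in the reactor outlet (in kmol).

Yield of C: 1ξ₁ / 220 = 0.181 → ξ₁ = 39.82 kmol.
Conversion of A: 2ξ₁ + 2ξ₂ = 0.567 × 220 = 124.7 → ξ₂ = 22.55 kmol.
Outlet amounts (n = n₀ + Σ ν·ξ):
  A: 220 − 2(39.82) − 2(22.55) = 95.26
  C: 0 + 1(39.82) = 39.82
  E: 0 + 2(22.55) = 45.1
  B: 0 + 2(22.55) = 45.1

45.1 kmol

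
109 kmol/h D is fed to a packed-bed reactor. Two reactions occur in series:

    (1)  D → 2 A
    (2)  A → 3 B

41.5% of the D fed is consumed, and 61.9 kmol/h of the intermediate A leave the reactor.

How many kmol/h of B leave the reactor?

85.7 kmol/h

Conversion of D: D consumed = 1ξ₁ = 0.415 × 109 → ξ₁ = 45.23 kmol/h.
A balance: n_A = 0 + 2ξ₁ − 1ξ₂ = 61.9 → ξ₂ = (2·45.23 − 61.9)/1 = 28.57 kmol/h.
Outlet amounts (n = n₀ + Σ ν·ξ):
  D: 109 − 1(45.23) = 63.77
  A: 0 + 2(45.23) − 1(28.57) = 61.9
  B: 0 + 3(28.57) = 85.71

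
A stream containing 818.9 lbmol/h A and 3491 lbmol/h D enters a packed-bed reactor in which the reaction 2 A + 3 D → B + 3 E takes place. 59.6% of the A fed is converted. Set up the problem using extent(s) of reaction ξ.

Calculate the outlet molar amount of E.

A reacted = 0.596 × 818.9 = 488.1 lbmol/h; ν_A = −2, so ξ = 488.1/2 = 244 lbmol/h.
Outlet amounts (n = n₀ + ν ξ):
  A: 818.9 − 2(244) = 330.8
  D: 3491 − 3(244) = 2759
  B: 0 + 1(244) = 244
  E: 0 + 3(244) = 732.1

732 lbmol/h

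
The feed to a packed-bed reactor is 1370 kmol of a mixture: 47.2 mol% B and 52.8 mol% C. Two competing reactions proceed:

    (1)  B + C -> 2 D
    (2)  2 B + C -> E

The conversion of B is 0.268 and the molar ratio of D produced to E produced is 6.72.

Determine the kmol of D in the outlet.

217 kmol

Conversion of B: B consumed = 0.268 × 646.6 = 173.3 kmol = 1ξ₁ + 2ξ₂.
Selectivity: 2ξ₁ / (1ξ₂) = 6.72 → ξ₁ = 3.36 ξ₂.
Substitute: (1·3.36 + 2) ξ₂ = 173.3 → ξ₂ = 32.33 kmol, ξ₁ = 108.6 kmol.
Outlet amounts (n = n₀ + Σ ν·ξ):
  B: 646.6 − 1(108.6) − 2(32.33) = 473.3
  C: 723.4 − 1(108.6) − 1(32.33) = 582.4
  D: 0 + 2(108.6) = 217.3
  E: 0 + 1(32.33) = 32.33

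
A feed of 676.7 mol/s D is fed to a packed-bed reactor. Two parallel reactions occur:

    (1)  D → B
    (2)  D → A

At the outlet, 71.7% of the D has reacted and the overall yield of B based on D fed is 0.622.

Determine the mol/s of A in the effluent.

64.3 mol/s

Yield of B: 1ξ₁ / 676.7 = 0.622 → ξ₁ = 420.9 mol/s.
Conversion of D: 1ξ₁ + 1ξ₂ = 0.717 × 676.7 = 485.2 → ξ₂ = 64.29 mol/s.
Outlet amounts (n = n₀ + Σ ν·ξ):
  D: 676.7 − 1(420.9) − 1(64.29) = 191.5
  B: 0 + 1(420.9) = 420.9
  A: 0 + 1(64.29) = 64.29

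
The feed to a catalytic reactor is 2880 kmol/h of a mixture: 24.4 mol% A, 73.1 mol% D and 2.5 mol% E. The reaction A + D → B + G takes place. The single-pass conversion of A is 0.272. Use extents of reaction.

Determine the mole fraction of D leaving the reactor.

A reacted = 0.272 × 702.7 = 191.1 kmol/h; ν_A = −1, so ξ = 191.1/1 = 191.1 kmol/h.
Outlet amounts (n = n₀ + ν ξ):
  A: 702.7 − 1(191.1) = 511.6
  D: 2105 − 1(191.1) = 1914
  B: 0 + 1(191.1) = 191.1
  G: 0 + 1(191.1) = 191.1
  E: 72 (inert)
Total out = 2880 kmol/h; y_D = 1914 / 2880 = 0.6646.

0.665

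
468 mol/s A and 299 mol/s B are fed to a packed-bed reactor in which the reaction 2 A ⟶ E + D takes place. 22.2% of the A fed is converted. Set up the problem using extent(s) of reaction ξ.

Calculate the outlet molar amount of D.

A reacted = 0.222 × 468 = 103.9 mol/s; ν_A = −2, so ξ = 103.9/2 = 51.95 mol/s.
Outlet amounts (n = n₀ + ν ξ):
  A: 468 − 2(51.95) = 364.1
  E: 0 + 1(51.95) = 51.95
  D: 0 + 1(51.95) = 51.95
  B: 299 (inert)

51.9 mol/s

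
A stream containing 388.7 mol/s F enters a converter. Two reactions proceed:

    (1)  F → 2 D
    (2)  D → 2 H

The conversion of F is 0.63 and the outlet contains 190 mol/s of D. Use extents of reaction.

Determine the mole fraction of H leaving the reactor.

0.642

Conversion of F: F consumed = 1ξ₁ = 0.63 × 388.7 → ξ₁ = 244.9 mol/s.
D balance: n_D = 0 + 2ξ₁ − 1ξ₂ = 190 → ξ₂ = (2·244.9 − 190)/1 = 299.8 mol/s.
Outlet amounts (n = n₀ + Σ ν·ξ):
  F: 388.7 − 1(244.9) = 143.8
  D: 0 + 2(244.9) − 1(299.8) = 190
  H: 0 + 2(299.8) = 599.5
Total out = 933.3 mol/s; y_H = 599.5 / 933.3 = 0.6423.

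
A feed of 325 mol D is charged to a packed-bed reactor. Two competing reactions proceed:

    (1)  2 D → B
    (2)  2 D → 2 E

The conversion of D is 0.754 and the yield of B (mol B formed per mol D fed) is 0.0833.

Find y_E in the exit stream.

0.641

Yield of B: 1ξ₁ / 325 = 0.0833 → ξ₁ = 27.07 mol.
Conversion of D: 2ξ₁ + 2ξ₂ = 0.754 × 325 = 245.1 → ξ₂ = 95.45 mol.
Outlet amounts (n = n₀ + Σ ν·ξ):
  D: 325 − 2(27.07) − 2(95.45) = 79.95
  B: 0 + 1(27.07) = 27.07
  E: 0 + 2(95.45) = 190.9
Total out = 297.9 mol; y_E = 190.9 / 297.9 = 0.6408.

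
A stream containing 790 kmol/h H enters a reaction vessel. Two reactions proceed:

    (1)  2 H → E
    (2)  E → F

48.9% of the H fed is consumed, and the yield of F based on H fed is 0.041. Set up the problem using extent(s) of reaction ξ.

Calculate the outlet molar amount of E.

161 kmol/h

Conversion of H: H consumed = 2ξ₁ = 0.489 × 790 → ξ₁ = 193.2 kmol/h.
Yield of F: 1ξ₂ / 790 = 0.041 → ξ₂ = 32.39 kmol/h.
Outlet amounts (n = n₀ + Σ ν·ξ):
  H: 790 − 2(193.2) = 403.7
  E: 0 + 1(193.2) − 1(32.39) = 160.8
  F: 0 + 1(32.39) = 32.39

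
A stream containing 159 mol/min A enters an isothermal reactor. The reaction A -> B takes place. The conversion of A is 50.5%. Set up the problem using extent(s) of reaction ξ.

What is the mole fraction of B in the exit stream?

A reacted = 0.505 × 159 = 80.3 mol/min; ν_A = −1, so ξ = 80.3/1 = 80.3 mol/min.
Outlet amounts (n = n₀ + ν ξ):
  A: 159 − 1(80.3) = 78.7
  B: 0 + 1(80.3) = 80.3
Total out = 159 mol/min; y_B = 80.3 / 159 = 0.505.

0.505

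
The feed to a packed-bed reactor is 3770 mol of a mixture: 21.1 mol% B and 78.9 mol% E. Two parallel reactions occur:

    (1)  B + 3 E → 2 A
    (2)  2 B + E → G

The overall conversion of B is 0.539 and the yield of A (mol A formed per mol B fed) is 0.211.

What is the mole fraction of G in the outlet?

0.0529

Yield of A: 2ξ₁ / 795.5 = 0.211 → ξ₁ = 83.92 mol.
Conversion of B: 1ξ₁ + 2ξ₂ = 0.539 × 795.5 = 428.8 → ξ₂ = 172.4 mol.
Outlet amounts (n = n₀ + Σ ν·ξ):
  B: 795.5 − 1(83.92) − 2(172.4) = 366.7
  E: 2975 − 3(83.92) − 1(172.4) = 2550
  A: 0 + 2(83.92) = 167.8
  G: 0 + 1(172.4) = 172.4
Total out = 3257 mol; y_G = 172.4 / 3257 = 0.05293.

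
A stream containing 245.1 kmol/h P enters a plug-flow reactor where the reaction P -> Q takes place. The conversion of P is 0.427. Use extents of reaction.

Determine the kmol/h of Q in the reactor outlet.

105 kmol/h

P reacted = 0.427 × 245.1 = 104.7 kmol/h; ν_P = −1, so ξ = 104.7/1 = 104.7 kmol/h.
Outlet amounts (n = n₀ + ν ξ):
  P: 245.1 − 1(104.7) = 140.4
  Q: 0 + 1(104.7) = 104.7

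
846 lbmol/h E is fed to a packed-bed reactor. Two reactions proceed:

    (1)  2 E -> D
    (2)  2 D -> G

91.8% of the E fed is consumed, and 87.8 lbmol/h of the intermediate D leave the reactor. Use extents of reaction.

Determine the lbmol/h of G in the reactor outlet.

Conversion of E: E consumed = 2ξ₁ = 0.918 × 846 → ξ₁ = 388.3 lbmol/h.
D balance: n_D = 0 + 1ξ₁ − 2ξ₂ = 87.8 → ξ₂ = (1·388.3 − 87.8)/2 = 150.3 lbmol/h.
Outlet amounts (n = n₀ + Σ ν·ξ):
  E: 846 − 2(388.3) = 69.37
  D: 0 + 1(388.3) − 2(150.3) = 87.8
  G: 0 + 1(150.3) = 150.3

150 lbmol/h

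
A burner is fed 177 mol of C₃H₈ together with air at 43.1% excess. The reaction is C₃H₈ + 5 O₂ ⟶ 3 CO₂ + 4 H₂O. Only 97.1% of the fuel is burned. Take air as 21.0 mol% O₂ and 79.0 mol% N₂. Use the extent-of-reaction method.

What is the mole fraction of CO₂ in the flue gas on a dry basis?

Stoichiometric O₂ = 5 × 177 = 885 mol; O₂ fed = 885 × 1.431 = 1266 mol.
N₂ fed = 1266 × 79/21 = 4764 mol.
Fuel reacted = 0.971 × 177 → ξ = 171.9 mol.
Outlet (n = n₀ + ν ξ):
  C₃H₈: 177 − 1(171.9) = 5.133
  O₂: 1266 − 5(171.9) = 407.1
  N₂: 4764 (inert)
  CO₂: 0 + 3(171.9) = 515.6
  H₂O: 0 + 4(171.9) = 687.5
Dry total = 5692 mol; y_CO₂ (dry) = 515.6 / 5692 = 0.09058.

0.0906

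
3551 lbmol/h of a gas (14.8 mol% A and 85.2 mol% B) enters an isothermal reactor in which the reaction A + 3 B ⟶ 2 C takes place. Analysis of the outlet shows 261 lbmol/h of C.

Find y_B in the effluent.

0.801

For C: n = n₀ + 2ξ → 261 = 0 + 2ξ, giving ξ = 130.5 lbmol/h.
Outlet amounts (n = n₀ + ν ξ):
  A: 525.5 − 1(130.5) = 395
  B: 3025 − 3(130.5) = 2634
  C: 0 + 2(130.5) = 261
Total out = 3290 lbmol/h; y_B = 2634 / 3290 = 0.8006.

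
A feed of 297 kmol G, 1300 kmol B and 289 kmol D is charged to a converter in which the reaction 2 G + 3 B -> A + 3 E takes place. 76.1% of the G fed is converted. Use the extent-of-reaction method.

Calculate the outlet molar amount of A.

G reacted = 0.761 × 297 = 226 kmol; ν_G = −2, so ξ = 226/2 = 113 kmol.
Outlet amounts (n = n₀ + ν ξ):
  G: 297 − 2(113) = 70.98
  B: 1300 − 3(113) = 961
  A: 0 + 1(113) = 113
  E: 0 + 3(113) = 339
  D: 289 (inert)

113 kmol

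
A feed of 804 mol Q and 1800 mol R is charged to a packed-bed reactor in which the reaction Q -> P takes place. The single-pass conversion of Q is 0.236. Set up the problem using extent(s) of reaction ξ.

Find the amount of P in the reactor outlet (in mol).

190 mol

Q reacted = 0.236 × 804 = 189.7 mol; ν_Q = −1, so ξ = 189.7/1 = 189.7 mol.
Outlet amounts (n = n₀ + ν ξ):
  Q: 804 − 1(189.7) = 614.3
  P: 0 + 1(189.7) = 189.7
  R: 1800 (inert)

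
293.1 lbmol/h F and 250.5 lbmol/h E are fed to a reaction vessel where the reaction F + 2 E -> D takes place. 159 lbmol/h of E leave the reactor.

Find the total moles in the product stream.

For E: n = n₀ − 2ξ → 159 = 250.5 − 2ξ, giving ξ = 45.75 lbmol/h.
Outlet amounts (n = n₀ + ν ξ):
  F: 293.1 − 1(45.75) = 247.4
  E: 250.5 − 2(45.75) = 159
  D: 0 + 1(45.75) = 45.75
Total out = 247.4 + 159 + 45.75 = 452.1 lbmol/h.

452 lbmol/h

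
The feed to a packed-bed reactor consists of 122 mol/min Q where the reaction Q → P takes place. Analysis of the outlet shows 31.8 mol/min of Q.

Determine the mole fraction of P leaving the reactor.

0.739

For Q: n = n₀ − 1ξ → 31.8 = 122 − 1ξ, giving ξ = 90.2 mol/min.
Outlet amounts (n = n₀ + ν ξ):
  Q: 122 − 1(90.2) = 31.8
  P: 0 + 1(90.2) = 90.2
Total out = 122 mol/min; y_P = 90.2 / 122 = 0.7393.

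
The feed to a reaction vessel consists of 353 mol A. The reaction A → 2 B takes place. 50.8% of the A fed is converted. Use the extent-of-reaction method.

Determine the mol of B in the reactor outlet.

A reacted = 0.508 × 353 = 179.3 mol; ν_A = −1, so ξ = 179.3/1 = 179.3 mol.
Outlet amounts (n = n₀ + ν ξ):
  A: 353 − 1(179.3) = 173.7
  B: 0 + 2(179.3) = 358.6

359 mol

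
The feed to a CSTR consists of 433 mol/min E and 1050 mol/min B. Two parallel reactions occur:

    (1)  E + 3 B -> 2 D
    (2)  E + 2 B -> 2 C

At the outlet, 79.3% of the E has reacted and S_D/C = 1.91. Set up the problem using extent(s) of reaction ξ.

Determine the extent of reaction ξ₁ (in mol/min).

ξ₁ = 225 mol/min

Conversion of E: E consumed = 0.793 × 433 = 343.4 mol/min = 1ξ₁ + 1ξ₂.
Selectivity: 2ξ₁ / (2ξ₂) = 1.91 → ξ₁ = 1.91 ξ₂.
Substitute: (1·1.91 + 1) ξ₂ = 343.4 → ξ₂ = 118 mol/min, ξ₁ = 225.4 mol/min.
Outlet amounts (n = n₀ + Σ ν·ξ):
  E: 433 − 1(225.4) − 1(118) = 89.63
  B: 1050 − 3(225.4) − 2(118) = 137.9
  D: 0 + 2(225.4) = 450.7
  C: 0 + 2(118) = 236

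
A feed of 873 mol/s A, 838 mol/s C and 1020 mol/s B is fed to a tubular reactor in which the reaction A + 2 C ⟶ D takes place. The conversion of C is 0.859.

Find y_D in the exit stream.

0.179

C reacted = 0.859 × 838 = 719.8 mol/s; ν_C = −2, so ξ = 719.8/2 = 359.9 mol/s.
Outlet amounts (n = n₀ + ν ξ):
  A: 873 − 1(359.9) = 513.1
  C: 838 − 2(359.9) = 118.2
  D: 0 + 1(359.9) = 359.9
  B: 1020 (inert)
Total out = 2011 mol/s; y_D = 359.9 / 2011 = 0.179.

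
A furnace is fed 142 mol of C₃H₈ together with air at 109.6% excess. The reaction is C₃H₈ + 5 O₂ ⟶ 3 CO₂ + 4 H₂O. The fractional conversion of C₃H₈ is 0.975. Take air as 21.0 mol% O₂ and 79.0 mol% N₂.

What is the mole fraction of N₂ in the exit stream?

0.76

Stoichiometric O₂ = 5 × 142 = 710 mol; O₂ fed = 710 × 2.096 = 1488 mol.
N₂ fed = 1488 × 79/21 = 5598 mol.
Fuel reacted = 0.975 × 142 → ξ = 138.4 mol.
Outlet (n = n₀ + ν ξ):
  C₃H₈: 142 − 1(138.4) = 3.55
  O₂: 1488 − 5(138.4) = 795.9
  N₂: 5598 (inert)
  CO₂: 0 + 3(138.4) = 415.3
  H₂O: 0 + 4(138.4) = 553.8
Total out = 7367 mol; y_N₂ = 5598 / 7367 = 0.7599.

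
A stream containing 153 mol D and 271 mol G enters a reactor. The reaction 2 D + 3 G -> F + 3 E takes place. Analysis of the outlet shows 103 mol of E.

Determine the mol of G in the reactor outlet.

For E: n = n₀ + 3ξ → 103 = 0 + 3ξ, giving ξ = 34.33 mol.
Outlet amounts (n = n₀ + ν ξ):
  D: 153 − 2(34.33) = 84.33
  G: 271 − 3(34.33) = 168
  F: 0 + 1(34.33) = 34.33
  E: 0 + 3(34.33) = 103

168 mol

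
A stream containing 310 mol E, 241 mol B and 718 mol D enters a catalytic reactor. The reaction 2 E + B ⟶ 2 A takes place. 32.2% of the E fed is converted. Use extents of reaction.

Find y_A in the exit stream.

E reacted = 0.322 × 310 = 99.82 mol; ν_E = −2, so ξ = 99.82/2 = 49.91 mol.
Outlet amounts (n = n₀ + ν ξ):
  E: 310 − 2(49.91) = 210.2
  B: 241 − 1(49.91) = 191.1
  A: 0 + 2(49.91) = 99.82
  D: 718 (inert)
Total out = 1219 mol; y_A = 99.82 / 1219 = 0.08188.

0.0819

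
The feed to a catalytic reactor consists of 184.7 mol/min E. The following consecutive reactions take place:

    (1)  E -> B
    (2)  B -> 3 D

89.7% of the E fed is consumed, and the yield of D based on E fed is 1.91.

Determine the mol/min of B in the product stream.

48.1 mol/min

Conversion of E: E consumed = 1ξ₁ = 0.897 × 184.7 → ξ₁ = 165.7 mol/min.
Yield of D: 3ξ₂ / 184.7 = 1.91 → ξ₂ = 117.6 mol/min.
Outlet amounts (n = n₀ + Σ ν·ξ):
  E: 184.7 − 1(165.7) = 19.02
  B: 0 + 1(165.7) − 1(117.6) = 48.08
  D: 0 + 3(117.6) = 352.8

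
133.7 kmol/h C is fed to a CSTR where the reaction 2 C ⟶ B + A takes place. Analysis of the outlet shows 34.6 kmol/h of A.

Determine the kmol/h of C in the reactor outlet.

64.5 kmol/h

For A: n = n₀ + 1ξ → 34.6 = 0 + 1ξ, giving ξ = 34.6 kmol/h.
Outlet amounts (n = n₀ + ν ξ):
  C: 133.7 − 2(34.6) = 64.5
  B: 0 + 1(34.6) = 34.6
  A: 0 + 1(34.6) = 34.6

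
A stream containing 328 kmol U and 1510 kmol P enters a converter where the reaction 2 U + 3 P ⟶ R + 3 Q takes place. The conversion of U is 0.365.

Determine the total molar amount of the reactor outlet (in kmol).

1780 kmol

U reacted = 0.365 × 328 = 119.7 kmol; ν_U = −2, so ξ = 119.7/2 = 59.86 kmol.
Outlet amounts (n = n₀ + ν ξ):
  U: 328 − 2(59.86) = 208.3
  P: 1510 − 3(59.86) = 1330
  R: 0 + 1(59.86) = 59.86
  Q: 0 + 3(59.86) = 179.6
Total out = 208.3 + 1330 + 59.86 + 179.6 = 1778 kmol.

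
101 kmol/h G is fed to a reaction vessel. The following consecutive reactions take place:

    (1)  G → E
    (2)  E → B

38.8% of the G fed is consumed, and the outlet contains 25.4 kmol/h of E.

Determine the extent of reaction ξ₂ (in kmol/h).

Conversion of G: G consumed = 1ξ₁ = 0.388 × 101 → ξ₁ = 39.19 kmol/h.
E balance: n_E = 0 + 1ξ₁ − 1ξ₂ = 25.4 → ξ₂ = (1·39.19 − 25.4)/1 = 13.79 kmol/h.
Outlet amounts (n = n₀ + Σ ν·ξ):
  G: 101 − 1(39.19) = 61.81
  E: 0 + 1(39.19) − 1(13.79) = 25.4
  B: 0 + 1(13.79) = 13.79

ξ₂ = 13.8 kmol/h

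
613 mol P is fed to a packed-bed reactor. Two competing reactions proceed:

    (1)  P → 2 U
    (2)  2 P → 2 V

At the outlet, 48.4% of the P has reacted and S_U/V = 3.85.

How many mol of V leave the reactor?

Conversion of P: P consumed = 0.484 × 613 = 296.7 mol = 1ξ₁ + 2ξ₂.
Selectivity: 2ξ₁ / (2ξ₂) = 3.85 → ξ₁ = 3.85 ξ₂.
Substitute: (1·3.85 + 2) ξ₂ = 296.7 → ξ₂ = 50.72 mol, ξ₁ = 195.3 mol.
Outlet amounts (n = n₀ + Σ ν·ξ):
  P: 613 − 1(195.3) − 2(50.72) = 316.3
  U: 0 + 2(195.3) = 390.5
  V: 0 + 2(50.72) = 101.4

101 mol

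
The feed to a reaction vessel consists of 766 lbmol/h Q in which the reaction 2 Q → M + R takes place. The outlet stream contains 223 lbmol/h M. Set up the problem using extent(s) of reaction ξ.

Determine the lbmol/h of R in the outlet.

For M: n = n₀ + 1ξ → 223 = 0 + 1ξ, giving ξ = 223 lbmol/h.
Outlet amounts (n = n₀ + ν ξ):
  Q: 766 − 2(223) = 320
  M: 0 + 1(223) = 223
  R: 0 + 1(223) = 223

223 lbmol/h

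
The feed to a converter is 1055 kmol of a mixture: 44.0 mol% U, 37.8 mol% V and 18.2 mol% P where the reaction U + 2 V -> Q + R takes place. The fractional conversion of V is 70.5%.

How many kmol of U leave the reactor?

V reacted = 0.705 × 398.8 = 281.1 kmol; ν_V = −2, so ξ = 281.1/2 = 140.6 kmol.
Outlet amounts (n = n₀ + ν ξ):
  U: 464.2 − 1(140.6) = 323.6
  V: 398.8 − 2(140.6) = 117.6
  Q: 0 + 1(140.6) = 140.6
  R: 0 + 1(140.6) = 140.6
  P: 192 (inert)

324 kmol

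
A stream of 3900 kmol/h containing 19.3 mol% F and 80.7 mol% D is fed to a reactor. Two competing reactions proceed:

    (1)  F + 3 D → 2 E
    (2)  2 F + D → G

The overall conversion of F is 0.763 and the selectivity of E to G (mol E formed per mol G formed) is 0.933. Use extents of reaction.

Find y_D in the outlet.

Conversion of F: F consumed = 0.763 × 752.7 = 574.3 kmol/h = 1ξ₁ + 2ξ₂.
Selectivity: 2ξ₁ / (1ξ₂) = 0.933 → ξ₁ = 0.4665 ξ₂.
Substitute: (1·0.4665 + 2) ξ₂ = 574.3 → ξ₂ = 232.8 kmol/h, ξ₁ = 108.6 kmol/h.
Outlet amounts (n = n₀ + Σ ν·ξ):
  F: 752.7 − 1(108.6) − 2(232.8) = 178.4
  D: 3147 − 3(108.6) − 1(232.8) = 2589
  E: 0 + 2(108.6) = 217.2
  G: 0 + 1(232.8) = 232.8
Total out = 3217 kmol/h; y_D = 2589 / 3217 = 0.8046.

0.805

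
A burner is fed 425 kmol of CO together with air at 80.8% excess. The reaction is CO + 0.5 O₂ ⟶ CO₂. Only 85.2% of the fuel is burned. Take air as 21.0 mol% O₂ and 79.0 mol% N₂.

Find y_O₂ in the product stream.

0.098

Stoichiometric O₂ = 0.5 × 425 = 212.5 kmol; O₂ fed = 212.5 × 1.808 = 384.2 kmol.
N₂ fed = 384.2 × 79/21 = 1445 kmol.
Fuel reacted = 0.852 × 425 → ξ = 362.1 kmol.
Outlet (n = n₀ + ν ξ):
  CO: 425 − 1(362.1) = 62.9
  O₂: 384.2 − 0.5(362.1) = 203.2
  N₂: 1445 (inert)
  CO₂: 0 + 1(362.1) = 362.1
Total out = 2073 kmol; y_O₂ = 203.2 / 2073 = 0.09798.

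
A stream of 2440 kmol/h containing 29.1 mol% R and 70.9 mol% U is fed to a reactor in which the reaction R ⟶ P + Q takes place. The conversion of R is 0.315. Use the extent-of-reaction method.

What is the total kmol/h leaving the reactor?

R reacted = 0.315 × 710 = 223.7 kmol/h; ν_R = −1, so ξ = 223.7/1 = 223.7 kmol/h.
Outlet amounts (n = n₀ + ν ξ):
  R: 710 − 1(223.7) = 486.4
  P: 0 + 1(223.7) = 223.7
  Q: 0 + 1(223.7) = 223.7
  U: 1730 (inert)
Total out = 486.4 + 223.7 + 223.7 + 1730 = 2664 kmol/h.

2660 kmol/h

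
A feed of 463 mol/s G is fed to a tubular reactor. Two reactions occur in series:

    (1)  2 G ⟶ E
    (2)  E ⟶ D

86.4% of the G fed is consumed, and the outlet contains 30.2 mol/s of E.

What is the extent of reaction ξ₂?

ξ₂ = 170 mol/s

Conversion of G: G consumed = 2ξ₁ = 0.864 × 463 → ξ₁ = 200 mol/s.
E balance: n_E = 0 + 1ξ₁ − 1ξ₂ = 30.2 → ξ₂ = (1·200 − 30.2)/1 = 169.8 mol/s.
Outlet amounts (n = n₀ + Σ ν·ξ):
  G: 463 − 2(200) = 62.97
  E: 0 + 1(200) − 1(169.8) = 30.2
  D: 0 + 1(169.8) = 169.8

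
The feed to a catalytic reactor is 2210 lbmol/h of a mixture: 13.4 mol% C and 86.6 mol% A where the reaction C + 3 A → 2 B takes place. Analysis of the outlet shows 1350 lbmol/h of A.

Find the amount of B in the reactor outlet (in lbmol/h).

For A: n = n₀ − 3ξ → 1350 = 1914 − 3ξ, giving ξ = 188 lbmol/h.
Outlet amounts (n = n₀ + ν ξ):
  C: 296.1 − 1(188) = 108.2
  A: 1914 − 3(188) = 1350
  B: 0 + 2(188) = 375.9

376 lbmol/h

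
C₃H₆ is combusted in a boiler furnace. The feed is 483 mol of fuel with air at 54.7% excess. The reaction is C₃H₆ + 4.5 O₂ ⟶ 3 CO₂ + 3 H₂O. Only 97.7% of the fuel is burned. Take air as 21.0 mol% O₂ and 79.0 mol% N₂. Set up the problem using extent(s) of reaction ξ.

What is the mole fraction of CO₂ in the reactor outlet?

0.0846

Stoichiometric O₂ = 4.5 × 483 = 2174 mol; O₂ fed = 2174 × 1.547 = 3362 mol.
N₂ fed = 3362 × 79/21 = 12650 mol.
Fuel reacted = 0.977 × 483 → ξ = 471.9 mol.
Outlet (n = n₀ + ν ξ):
  C₃H₆: 483 − 1(471.9) = 11.11
  O₂: 3362 − 4.5(471.9) = 1239
  N₂: 12650 (inert)
  CO₂: 0 + 3(471.9) = 1416
  H₂O: 0 + 3(471.9) = 1416
Total out = 16730 mol; y_CO₂ = 1416 / 16730 = 0.08462.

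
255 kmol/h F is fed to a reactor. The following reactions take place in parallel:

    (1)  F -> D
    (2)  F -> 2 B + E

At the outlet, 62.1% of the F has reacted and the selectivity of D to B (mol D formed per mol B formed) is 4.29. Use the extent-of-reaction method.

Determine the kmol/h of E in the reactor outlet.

Conversion of F: F consumed = 0.621 × 255 = 158.4 kmol/h = 1ξ₁ + 1ξ₂.
Selectivity: 1ξ₁ / (2ξ₂) = 4.29 → ξ₁ = 8.58 ξ₂.
Substitute: (1·8.58 + 1) ξ₂ = 158.4 → ξ₂ = 16.53 kmol/h, ξ₁ = 141.8 kmol/h.
Outlet amounts (n = n₀ + Σ ν·ξ):
  F: 255 − 1(141.8) − 1(16.53) = 96.65
  D: 0 + 1(141.8) = 141.8
  B: 0 + 2(16.53) = 33.06
  E: 0 + 1(16.53) = 16.53

16.5 kmol/h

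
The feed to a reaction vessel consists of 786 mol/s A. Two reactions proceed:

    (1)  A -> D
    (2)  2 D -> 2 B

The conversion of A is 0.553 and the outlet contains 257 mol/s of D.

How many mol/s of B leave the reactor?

Conversion of A: A consumed = 1ξ₁ = 0.553 × 786 → ξ₁ = 434.7 mol/s.
D balance: n_D = 0 + 1ξ₁ − 2ξ₂ = 257 → ξ₂ = (1·434.7 − 257)/2 = 88.83 mol/s.
Outlet amounts (n = n₀ + Σ ν·ξ):
  A: 786 − 1(434.7) = 351.3
  D: 0 + 1(434.7) − 2(88.83) = 257
  B: 0 + 2(88.83) = 177.7

178 mol/s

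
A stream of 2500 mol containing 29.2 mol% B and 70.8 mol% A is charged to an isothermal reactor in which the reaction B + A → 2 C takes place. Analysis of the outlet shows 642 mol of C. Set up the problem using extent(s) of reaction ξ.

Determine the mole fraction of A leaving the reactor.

0.58

For C: n = n₀ + 2ξ → 642 = 0 + 2ξ, giving ξ = 321 mol.
Outlet amounts (n = n₀ + ν ξ):
  B: 730 − 1(321) = 409
  A: 1770 − 1(321) = 1449
  C: 0 + 2(321) = 642
Total out = 2500 mol; y_A = 1449 / 2500 = 0.5796.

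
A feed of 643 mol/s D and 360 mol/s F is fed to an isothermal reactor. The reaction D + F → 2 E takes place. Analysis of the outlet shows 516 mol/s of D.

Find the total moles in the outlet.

For D: n = n₀ − 1ξ → 516 = 643 − 1ξ, giving ξ = 127 mol/s.
Outlet amounts (n = n₀ + ν ξ):
  D: 643 − 1(127) = 516
  F: 360 − 1(127) = 233
  E: 0 + 2(127) = 254
Total out = 516 + 233 + 254 = 1003 mol/s.

1000 mol/s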